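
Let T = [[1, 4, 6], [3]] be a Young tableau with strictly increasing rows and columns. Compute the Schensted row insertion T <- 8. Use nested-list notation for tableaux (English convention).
8 is larger than every entry of row 1, so it is appended to row 1. The new tableau is [[1, 4, 6, 8], [3]].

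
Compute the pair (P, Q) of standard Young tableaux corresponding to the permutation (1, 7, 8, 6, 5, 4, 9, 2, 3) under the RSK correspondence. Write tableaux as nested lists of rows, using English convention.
P = [[1, 2, 3, 9], [4, 8], [5], [6], [7]], Q = [[1, 2, 3, 7], [4, 9], [5], [6], [8]]

Insert each entry of the permutation into P by Schensted row insertion, recording in Q the position of each new cell.

After inserting 1: P = [[1]].
After inserting 7: P = [[1, 7]].
After inserting 8: P = [[1, 7, 8]].
After inserting 6: P = [[1, 6, 8], [7]].
After inserting 5: P = [[1, 5, 8], [6], [7]].
After inserting 4: P = [[1, 4, 8], [5], [6], [7]].
After inserting 9: P = [[1, 4, 8, 9], [5], [6], [7]].
After inserting 2: P = [[1, 2, 8, 9], [4], [5], [6], [7]].
After inserting 3: P = [[1, 2, 3, 9], [4, 8], [5], [6], [7]].

So P = [[1, 2, 3, 9], [4, 8], [5], [6], [7]], Q = [[1, 2, 3, 7], [4, 9], [5], [6], [8]].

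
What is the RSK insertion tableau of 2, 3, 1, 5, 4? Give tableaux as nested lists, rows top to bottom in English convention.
P = [[1, 3, 4], [2, 5]]

After inserting 2: P = [[2]].
After inserting 3: P = [[2, 3]].
After inserting 1: P = [[1, 3], [2]].
After inserting 5: P = [[1, 3, 5], [2]].
After inserting 4: P = [[1, 3, 4], [2, 5]].

So P = [[1, 3, 4], [2, 5]].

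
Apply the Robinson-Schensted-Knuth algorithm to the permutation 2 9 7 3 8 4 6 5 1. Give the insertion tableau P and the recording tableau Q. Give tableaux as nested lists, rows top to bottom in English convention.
P = [[1, 3, 4, 5], [2, 8], [6], [7], [9]], Q = [[1, 2, 5, 7], [3, 6], [4], [8], [9]]

Insert each entry of the permutation into P by Schensted row insertion, recording in Q the position of each new cell.

Insert 2: appended to row 1. P = [[2]].
Insert 9: appended to row 1. P = [[2, 9]].
Insert 7: 7 bumps 9 from row 1; 9 starts row 2. P = [[2, 7], [9]].
Insert 3: 3 bumps 7 from row 1; 7 bumps 9 from row 2; 9 starts row 3. P = [[2, 3], [7], [9]].
Insert 8: appended to row 1. P = [[2, 3, 8], [7], [9]].
Insert 4: 4 bumps 8 from row 1; 8 appends to row 2. P = [[2, 3, 4], [7, 8], [9]].
Insert 6: appended to row 1. P = [[2, 3, 4, 6], [7, 8], [9]].
Insert 5: 5 bumps 6 from row 1; 6 bumps 7 from row 2; 7 bumps 9 from row 3; 9 starts row 4. P = [[2, 3, 4, 5], [6, 8], [7], [9]].
Insert 1: 1 bumps 2 from row 1; 2 bumps 6 from row 2; 6 bumps 7 from row 3; 7 bumps 9 from row 4; 9 starts row 5. P = [[1, 3, 4, 5], [2, 8], [6], [7], [9]].

So P = [[1, 3, 4, 5], [2, 8], [6], [7], [9]], Q = [[1, 2, 5, 7], [3, 6], [4], [8], [9]].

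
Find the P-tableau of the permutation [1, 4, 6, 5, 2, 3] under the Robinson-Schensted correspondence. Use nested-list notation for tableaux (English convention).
P = [[1, 2, 3], [4, 5], [6]]

Insert 1: appended to row 1. P = [[1]].
Insert 4: appended to row 1. P = [[1, 4]].
Insert 6: appended to row 1. P = [[1, 4, 6]].
Insert 5: 5 bumps 6 from row 1; 6 starts row 2. P = [[1, 4, 5], [6]].
Insert 2: 2 bumps 4 from row 1; 4 bumps 6 from row 2; 6 starts row 3. P = [[1, 2, 5], [4], [6]].
Insert 3: 3 bumps 5 from row 1; 5 appends to row 2. P = [[1, 2, 3], [4, 5], [6]].

So P = [[1, 2, 3], [4, 5], [6]].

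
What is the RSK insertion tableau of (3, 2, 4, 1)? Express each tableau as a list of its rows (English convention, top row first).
P = [[1, 4], [2], [3]]

After inserting 3: P = [[3]].
After inserting 2: P = [[2], [3]].
After inserting 4: P = [[2, 4], [3]].
After inserting 1: P = [[1, 4], [2], [3]].

So P = [[1, 4], [2], [3]].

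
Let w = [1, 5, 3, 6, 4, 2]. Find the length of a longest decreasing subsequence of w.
3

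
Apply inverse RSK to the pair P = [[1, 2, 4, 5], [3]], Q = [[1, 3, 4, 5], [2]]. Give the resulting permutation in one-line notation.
3 1 2 4 5

Reverse the RSK construction: for i from n down to 1, find the cell of Q containing i, remove the entry at that cell from P, and reverse-bump it up through P; the value ejected from row 1 is w(i).

Step i=5: Q has 5 at row 1, column 4; remove that cell from P, ejecting 5. So w(5) = 5. P is now [[1, 2, 4], [3]].
Step i=4: Q has 4 at row 1, column 3; remove that cell from P, ejecting 4. So w(4) = 4. P is now [[1, 2], [3]].
Step i=3: Q has 3 at row 1, column 2; remove that cell from P, ejecting 2. So w(3) = 2. P is now [[1], [3]].
Step i=2: Q has 2 at row 2, column 1; remove 3 from row 2 of P and reverse-bump: 3 enters row 1 and ejects 1. So w(2) = 1. P is now [[3]].
Step i=1: Q has 1 at row 1, column 1; remove that cell from P, ejecting 3. So w(1) = 3. P is now [].

So w = 3 1 2 4 5.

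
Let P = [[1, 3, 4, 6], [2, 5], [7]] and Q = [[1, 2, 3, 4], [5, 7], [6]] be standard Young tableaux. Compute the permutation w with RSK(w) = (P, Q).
Reverse the RSK construction: for i from n down to 1, find the cell of Q containing i, remove the entry at that cell from P, and reverse-bump it up through P; the value ejected from row 1 is w(i).

Step i=7: Q has 7 at row 2, column 2; remove 5 from row 2 of P and reverse-bump: 5 enters row 1 and ejects 4. So w(7) = 4. P is now [[1, 3, 5, 6], [2], [7]].
Step i=6: Q has 6 at row 3, column 1; remove 7 from row 3 of P and reverse-bump: 7 enters row 2 and ejects 2; 2 enters row 1 and ejects 1. So w(6) = 1. P is now [[2, 3, 5, 6], [7]].
Step i=5: Q has 5 at row 2, column 1; remove 7 from row 2 of P and reverse-bump: 7 enters row 1 and ejects 6. So w(5) = 6. P is now [[2, 3, 5, 7]].
Step i=4: Q has 4 at row 1, column 4; remove that cell from P, ejecting 7. So w(4) = 7. P is now [[2, 3, 5]].
Step i=3: Q has 3 at row 1, column 3; remove that cell from P, ejecting 5. So w(3) = 5. P is now [[2, 3]].
Step i=2: Q has 2 at row 1, column 2; remove that cell from P, ejecting 3. So w(2) = 3. P is now [[2]].
Step i=1: Q has 1 at row 1, column 1; remove that cell from P, ejecting 2. So w(1) = 2. P is now [].

So w = 2 3 5 7 6 1 4.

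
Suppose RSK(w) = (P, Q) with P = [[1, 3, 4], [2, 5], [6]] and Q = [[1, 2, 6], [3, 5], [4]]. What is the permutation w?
2 6 5 1 3 4

Reverse the RSK construction: for i from n down to 1, find the cell of Q containing i, remove the entry at that cell from P, and reverse-bump it up through P; the value ejected from row 1 is w(i).

Step i=6: Q has 6 at row 1, column 3; remove that cell from P, ejecting 4. So w(6) = 4. P is now [[1, 3], [2, 5], [6]].
Step i=5: Q has 5 at row 2, column 2; remove 5 from row 2 of P and reverse-bump: 5 enters row 1 and ejects 3. So w(5) = 3. P is now [[1, 5], [2], [6]].
Step i=4: Q has 4 at row 3, column 1; remove 6 from row 3 of P and reverse-bump: 6 enters row 2 and ejects 2; 2 enters row 1 and ejects 1. So w(4) = 1. P is now [[2, 5], [6]].
Step i=3: Q has 3 at row 2, column 1; remove 6 from row 2 of P and reverse-bump: 6 enters row 1 and ejects 5. So w(3) = 5. P is now [[2, 6]].
Step i=2: Q has 2 at row 1, column 2; remove that cell from P, ejecting 6. So w(2) = 6. P is now [[2]].
Step i=1: Q has 1 at row 1, column 1; remove that cell from P, ejecting 2. So w(1) = 2. P is now [].

So w = 2 6 5 1 3 4.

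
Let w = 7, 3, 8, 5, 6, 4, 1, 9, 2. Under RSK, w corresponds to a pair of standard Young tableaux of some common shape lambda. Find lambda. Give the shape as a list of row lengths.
Row-insert each entry into an empty tableau.

After inserting 7: P = [[7]].
After inserting 3: P = [[3], [7]].
After inserting 8: P = [[3, 8], [7]].
After inserting 5: P = [[3, 5], [7, 8]].
After inserting 6: P = [[3, 5, 6], [7, 8]].
After inserting 4: P = [[3, 4, 6], [5, 8], [7]].
After inserting 1: P = [[1, 4, 6], [3, 8], [5], [7]].
After inserting 9: P = [[1, 4, 6, 9], [3, 8], [5], [7]].
After inserting 2: P = [[1, 2, 6, 9], [3, 4], [5, 8], [7]].

The final insertion tableau P = [[1, 2, 6, 9], [3, 4], [5, 8], [7]] has shape [4, 2, 2, 1].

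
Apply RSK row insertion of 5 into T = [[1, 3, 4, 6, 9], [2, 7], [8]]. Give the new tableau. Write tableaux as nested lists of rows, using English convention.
[[1, 3, 4, 5, 9], [2, 6], [7], [8]]

In row 1, 5 replaces 6 (the leftmost entry greater than 5); 6 is bumped to row 2. In row 2, 6 replaces 7 (the leftmost entry greater than 6); 7 is bumped to row 3. In row 3, 7 replaces 8 (the leftmost entry greater than 7); 8 is bumped to row 4. 8 starts a new row 4. The new tableau is [[1, 3, 4, 5, 9], [2, 6], [7], [8]].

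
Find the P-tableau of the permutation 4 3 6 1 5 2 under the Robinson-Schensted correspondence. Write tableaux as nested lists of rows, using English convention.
P = [[1, 2], [3, 5], [4, 6]]

Insert 4: appended to row 1. P = [[4]].
Insert 3: 3 bumps 4 from row 1; 4 starts row 2. P = [[3], [4]].
Insert 6: appended to row 1. P = [[3, 6], [4]].
Insert 1: 1 bumps 3 from row 1; 3 bumps 4 from row 2; 4 starts row 3. P = [[1, 6], [3], [4]].
Insert 5: 5 bumps 6 from row 1; 6 appends to row 2. P = [[1, 5], [3, 6], [4]].
Insert 2: 2 bumps 5 from row 1; 5 bumps 6 from row 2; 6 appends to row 3. P = [[1, 2], [3, 5], [4, 6]].

So P = [[1, 2], [3, 5], [4, 6]].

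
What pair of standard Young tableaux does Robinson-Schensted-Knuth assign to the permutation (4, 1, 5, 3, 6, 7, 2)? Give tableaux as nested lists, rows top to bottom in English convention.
P = [[1, 2, 6, 7], [3, 5], [4]], Q = [[1, 3, 5, 6], [2, 4], [7]]

Insert each entry of the permutation into P by Schensted row insertion, recording in Q the position of each new cell.

Insert 4: appended to row 1. P = [[4]], Q = [[1]].
Insert 1: 1 bumps 4 from row 1; 4 starts row 2. P = [[1], [4]], Q = [[1], [2]].
Insert 5: appended to row 1. P = [[1, 5], [4]], Q = [[1, 3], [2]].
Insert 3: 3 bumps 5 from row 1; 5 appends to row 2. P = [[1, 3], [4, 5]], Q = [[1, 3], [2, 4]].
Insert 6: appended to row 1. P = [[1, 3, 6], [4, 5]], Q = [[1, 3, 5], [2, 4]].
Insert 7: appended to row 1. P = [[1, 3, 6, 7], [4, 5]], Q = [[1, 3, 5, 6], [2, 4]].
Insert 2: 2 bumps 3 from row 1; 3 bumps 4 from row 2; 4 starts row 3. P = [[1, 2, 6, 7], [3, 5], [4]], Q = [[1, 3, 5, 6], [2, 4], [7]].

So P = [[1, 2, 6, 7], [3, 5], [4]], Q = [[1, 3, 5, 6], [2, 4], [7]].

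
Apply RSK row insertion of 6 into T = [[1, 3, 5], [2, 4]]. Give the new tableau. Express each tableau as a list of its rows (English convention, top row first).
6 is larger than every entry of row 1, so it is appended to row 1. The new tableau is [[1, 3, 5, 6], [2, 4]].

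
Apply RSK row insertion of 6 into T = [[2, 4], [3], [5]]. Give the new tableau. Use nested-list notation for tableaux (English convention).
[[2, 4, 6], [3], [5]]

6 is larger than every entry of row 1, so it is appended to row 1. The new tableau is [[2, 4, 6], [3], [5]].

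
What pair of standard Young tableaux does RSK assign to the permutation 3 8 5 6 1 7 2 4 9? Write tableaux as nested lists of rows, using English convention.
P = [[1, 2, 4, 7, 9], [3, 5, 6], [8]], Q = [[1, 2, 4, 6, 9], [3, 7, 8], [5]]

Insert each entry of the permutation into P by Schensted row insertion, recording in Q the position of each new cell.

Insert 3: appended to row 1. P = [[3]].
Insert 8: appended to row 1. P = [[3, 8]].
Insert 5: 5 bumps 8 from row 1; 8 starts row 2. P = [[3, 5], [8]].
Insert 6: appended to row 1. P = [[3, 5, 6], [8]].
Insert 1: 1 bumps 3 from row 1; 3 bumps 8 from row 2; 8 starts row 3. P = [[1, 5, 6], [3], [8]].
Insert 7: appended to row 1. P = [[1, 5, 6, 7], [3], [8]].
Insert 2: 2 bumps 5 from row 1; 5 appends to row 2. P = [[1, 2, 6, 7], [3, 5], [8]].
Insert 4: 4 bumps 6 from row 1; 6 appends to row 2. P = [[1, 2, 4, 7], [3, 5, 6], [8]].
Insert 9: appended to row 1. P = [[1, 2, 4, 7, 9], [3, 5, 6], [8]].

So P = [[1, 2, 4, 7, 9], [3, 5, 6], [8]], Q = [[1, 2, 4, 6, 9], [3, 7, 8], [5]].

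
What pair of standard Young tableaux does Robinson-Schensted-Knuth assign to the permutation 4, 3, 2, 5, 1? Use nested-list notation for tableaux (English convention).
Insert each entry of the permutation into P by Schensted row insertion, recording in Q the position of each new cell.

Insert 4: appended to row 1. P = [[4]].
Insert 3: 3 bumps 4 from row 1; 4 starts row 2. P = [[3], [4]].
Insert 2: 2 bumps 3 from row 1; 3 bumps 4 from row 2; 4 starts row 3. P = [[2], [3], [4]].
Insert 5: appended to row 1. P = [[2, 5], [3], [4]].
Insert 1: 1 bumps 2 from row 1; 2 bumps 3 from row 2; 3 bumps 4 from row 3; 4 starts row 4. P = [[1, 5], [2], [3], [4]].

So P = [[1, 5], [2], [3], [4]], Q = [[1, 4], [2], [3], [5]].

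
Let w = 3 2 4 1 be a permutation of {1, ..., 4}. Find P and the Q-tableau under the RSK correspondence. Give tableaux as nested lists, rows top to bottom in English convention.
P = [[1, 4], [2], [3]], Q = [[1, 3], [2], [4]]

Insert each entry of the permutation into P by Schensted row insertion, recording in Q the position of each new cell.

Insert 3: appended to row 1. P = [[3]].
Insert 2: 2 bumps 3 from row 1; 3 starts row 2. P = [[2], [3]].
Insert 4: appended to row 1. P = [[2, 4], [3]].
Insert 1: 1 bumps 2 from row 1; 2 bumps 3 from row 2; 3 starts row 3. P = [[1, 4], [2], [3]].

So P = [[1, 4], [2], [3]], Q = [[1, 3], [2], [4]].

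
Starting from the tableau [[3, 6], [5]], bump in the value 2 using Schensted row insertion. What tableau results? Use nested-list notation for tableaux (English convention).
[[2, 6], [3], [5]]

In row 1, 2 replaces 3 (the leftmost entry greater than 2); 3 is bumped to row 2. In row 2, 3 replaces 5 (the leftmost entry greater than 3); 5 is bumped to row 3. 5 starts a new row 3. The new tableau is [[2, 6], [3], [5]].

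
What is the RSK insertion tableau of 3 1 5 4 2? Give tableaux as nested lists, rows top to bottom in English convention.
P = [[1, 2], [3, 4], [5]]

Insert 3: appended to row 1. P = [[3]].
Insert 1: 1 bumps 3 from row 1; 3 starts row 2. P = [[1], [3]].
Insert 5: appended to row 1. P = [[1, 5], [3]].
Insert 4: 4 bumps 5 from row 1; 5 appends to row 2. P = [[1, 4], [3, 5]].
Insert 2: 2 bumps 4 from row 1; 4 bumps 5 from row 2; 5 starts row 3. P = [[1, 2], [3, 4], [5]].

So P = [[1, 2], [3, 4], [5]].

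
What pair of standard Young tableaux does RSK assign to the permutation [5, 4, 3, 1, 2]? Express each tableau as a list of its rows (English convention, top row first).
P = [[1, 2], [3], [4], [5]], Q = [[1, 5], [2], [3], [4]]

Insert each entry of the permutation into P by Schensted row insertion, recording in Q the position of each new cell.

Insert 5: appended to row 1. P = [[5]].
Insert 4: 4 bumps 5 from row 1; 5 starts row 2. P = [[4], [5]].
Insert 3: 3 bumps 4 from row 1; 4 bumps 5 from row 2; 5 starts row 3. P = [[3], [4], [5]].
Insert 1: 1 bumps 3 from row 1; 3 bumps 4 from row 2; 4 bumps 5 from row 3; 5 starts row 4. P = [[1], [3], [4], [5]].
Insert 2: appended to row 1. P = [[1, 2], [3], [4], [5]].

So P = [[1, 2], [3], [4], [5]], Q = [[1, 5], [2], [3], [4]].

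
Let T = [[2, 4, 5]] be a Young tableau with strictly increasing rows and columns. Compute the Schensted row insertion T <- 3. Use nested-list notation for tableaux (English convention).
In row 1, 3 replaces 4 (the leftmost entry greater than 3); 4 is bumped to row 2. 4 starts a new row 2. The new tableau is [[2, 3, 5], [4]].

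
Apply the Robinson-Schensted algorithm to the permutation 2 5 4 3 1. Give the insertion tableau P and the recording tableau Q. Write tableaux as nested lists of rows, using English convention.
P = [[1, 3], [2], [4], [5]], Q = [[1, 2], [3], [4], [5]]

Insert each entry of the permutation into P by Schensted row insertion, recording in Q the position of each new cell.

Insert 2: appended to row 1. P = [[2]], Q = [[1]].
Insert 5: appended to row 1. P = [[2, 5]], Q = [[1, 2]].
Insert 4: 4 bumps 5 from row 1; 5 starts row 2. P = [[2, 4], [5]], Q = [[1, 2], [3]].
Insert 3: 3 bumps 4 from row 1; 4 bumps 5 from row 2; 5 starts row 3. P = [[2, 3], [4], [5]], Q = [[1, 2], [3], [4]].
Insert 1: 1 bumps 2 from row 1; 2 bumps 4 from row 2; 4 bumps 5 from row 3; 5 starts row 4. P = [[1, 3], [2], [4], [5]], Q = [[1, 2], [3], [4], [5]].

So P = [[1, 3], [2], [4], [5]], Q = [[1, 2], [3], [4], [5]].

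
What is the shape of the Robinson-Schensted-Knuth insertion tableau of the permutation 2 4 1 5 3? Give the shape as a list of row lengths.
Row-insert each entry into an empty tableau.

After inserting 2: P = [[2]].
After inserting 4: P = [[2, 4]].
After inserting 1: P = [[1, 4], [2]].
After inserting 5: P = [[1, 4, 5], [2]].
After inserting 3: P = [[1, 3, 5], [2, 4]].

The final insertion tableau P = [[1, 3, 5], [2, 4]] has shape [3, 2].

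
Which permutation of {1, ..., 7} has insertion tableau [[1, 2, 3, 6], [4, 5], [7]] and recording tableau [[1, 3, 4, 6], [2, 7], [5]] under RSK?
Reverse the RSK construction: for i from n down to 1, find the cell of Q containing i, remove the entry at that cell from P, and reverse-bump it up through P; the value ejected from row 1 is w(i).

Step i=7: Q has 7 at row 2, column 2; remove 5 from row 2 of P and reverse-bump: 5 enters row 1 and ejects 3. So w(7) = 3. P is now [[1, 2, 5, 6], [4], [7]].
Step i=6: Q has 6 at row 1, column 4; remove that cell from P, ejecting 6. So w(6) = 6. P is now [[1, 2, 5], [4], [7]].
Step i=5: Q has 5 at row 3, column 1; remove 7 from row 3 of P and reverse-bump: 7 enters row 2 and ejects 4; 4 enters row 1 and ejects 2. So w(5) = 2. P is now [[1, 4, 5], [7]].
Step i=4: Q has 4 at row 1, column 3; remove that cell from P, ejecting 5. So w(4) = 5. P is now [[1, 4], [7]].
Step i=3: Q has 3 at row 1, column 2; remove that cell from P, ejecting 4. So w(3) = 4. P is now [[1], [7]].
Step i=2: Q has 2 at row 2, column 1; remove 7 from row 2 of P and reverse-bump: 7 enters row 1 and ejects 1. So w(2) = 1. P is now [[7]].
Step i=1: Q has 1 at row 1, column 1; remove that cell from P, ejecting 7. So w(1) = 7. P is now [].

So w = 7 1 4 5 2 6 3.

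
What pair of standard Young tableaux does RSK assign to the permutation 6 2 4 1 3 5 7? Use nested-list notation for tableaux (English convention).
P = [[1, 3, 5, 7], [2, 4], [6]], Q = [[1, 3, 6, 7], [2, 5], [4]]

Insert each entry of the permutation into P by Schensted row insertion, recording in Q the position of each new cell.

Insert 6: appended to row 1. P = [[6]], Q = [[1]].
Insert 2: 2 bumps 6 from row 1; 6 starts row 2. P = [[2], [6]], Q = [[1], [2]].
Insert 4: appended to row 1. P = [[2, 4], [6]], Q = [[1, 3], [2]].
Insert 1: 1 bumps 2 from row 1; 2 bumps 6 from row 2; 6 starts row 3. P = [[1, 4], [2], [6]], Q = [[1, 3], [2], [4]].
Insert 3: 3 bumps 4 from row 1; 4 appends to row 2. P = [[1, 3], [2, 4], [6]], Q = [[1, 3], [2, 5], [4]].
Insert 5: appended to row 1. P = [[1, 3, 5], [2, 4], [6]], Q = [[1, 3, 6], [2, 5], [4]].
Insert 7: appended to row 1. P = [[1, 3, 5, 7], [2, 4], [6]], Q = [[1, 3, 6, 7], [2, 5], [4]].

So P = [[1, 3, 5, 7], [2, 4], [6]], Q = [[1, 3, 6, 7], [2, 5], [4]].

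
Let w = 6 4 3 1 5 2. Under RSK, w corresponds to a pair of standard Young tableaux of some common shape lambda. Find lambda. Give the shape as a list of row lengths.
Row-insert each entry into an empty tableau.

After inserting 6: P = [[6]].
After inserting 4: P = [[4], [6]].
After inserting 3: P = [[3], [4], [6]].
After inserting 1: P = [[1], [3], [4], [6]].
After inserting 5: P = [[1, 5], [3], [4], [6]].
After inserting 2: P = [[1, 2], [3, 5], [4], [6]].

The final insertion tableau P = [[1, 2], [3, 5], [4], [6]] has shape [2, 2, 1, 1].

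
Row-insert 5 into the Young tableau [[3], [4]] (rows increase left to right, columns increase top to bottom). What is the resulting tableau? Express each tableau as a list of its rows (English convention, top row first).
[[3, 5], [4]]

5 is larger than every entry of row 1, so it is appended to row 1. The new tableau is [[3, 5], [4]].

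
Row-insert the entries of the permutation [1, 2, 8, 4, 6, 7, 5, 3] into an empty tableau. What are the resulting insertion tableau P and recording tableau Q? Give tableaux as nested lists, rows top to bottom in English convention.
Insert each entry of the permutation into P by Schensted row insertion, recording in Q the position of each new cell.

Insert 1: appended to row 1. P = [[1]].
Insert 2: appended to row 1. P = [[1, 2]].
Insert 8: appended to row 1. P = [[1, 2, 8]].
Insert 4: 4 bumps 8 from row 1; 8 starts row 2. P = [[1, 2, 4], [8]].
Insert 6: appended to row 1. P = [[1, 2, 4, 6], [8]].
Insert 7: appended to row 1. P = [[1, 2, 4, 6, 7], [8]].
Insert 5: 5 bumps 6 from row 1; 6 bumps 8 from row 2; 8 starts row 3. P = [[1, 2, 4, 5, 7], [6], [8]].
Insert 3: 3 bumps 4 from row 1; 4 bumps 6 from row 2; 6 bumps 8 from row 3; 8 starts row 4. P = [[1, 2, 3, 5, 7], [4], [6], [8]].

So P = [[1, 2, 3, 5, 7], [4], [6], [8]], Q = [[1, 2, 3, 5, 6], [4], [7], [8]].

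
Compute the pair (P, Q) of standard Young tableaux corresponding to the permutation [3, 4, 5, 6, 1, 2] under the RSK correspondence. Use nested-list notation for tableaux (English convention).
P = [[1, 2, 5, 6], [3, 4]], Q = [[1, 2, 3, 4], [5, 6]]

Insert each entry of the permutation into P by Schensted row insertion, recording in Q the position of each new cell.

Insert 3: appended to row 1. P = [[3]], Q = [[1]].
Insert 4: appended to row 1. P = [[3, 4]], Q = [[1, 2]].
Insert 5: appended to row 1. P = [[3, 4, 5]], Q = [[1, 2, 3]].
Insert 6: appended to row 1. P = [[3, 4, 5, 6]], Q = [[1, 2, 3, 4]].
Insert 1: 1 bumps 3 from row 1; 3 starts row 2. P = [[1, 4, 5, 6], [3]], Q = [[1, 2, 3, 4], [5]].
Insert 2: 2 bumps 4 from row 1; 4 appends to row 2. P = [[1, 2, 5, 6], [3, 4]], Q = [[1, 2, 3, 4], [5, 6]].

So P = [[1, 2, 5, 6], [3, 4]], Q = [[1, 2, 3, 4], [5, 6]].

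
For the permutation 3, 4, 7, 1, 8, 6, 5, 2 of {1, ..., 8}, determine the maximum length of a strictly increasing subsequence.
4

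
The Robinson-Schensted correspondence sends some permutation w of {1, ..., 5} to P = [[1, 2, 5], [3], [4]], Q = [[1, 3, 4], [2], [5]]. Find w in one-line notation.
Reverse the RSK construction: for i from n down to 1, find the cell of Q containing i, remove the entry at that cell from P, and reverse-bump it up through P; the value ejected from row 1 is w(i).

Step i=5: Q has 5 at row 3, column 1; remove 4 from row 3 of P and reverse-bump: 4 enters row 2 and ejects 3; 3 enters row 1 and ejects 2. So w(5) = 2. P is now [[1, 3, 5], [4]].
Step i=4: Q has 4 at row 1, column 3; remove that cell from P, ejecting 5. So w(4) = 5. P is now [[1, 3], [4]].
Step i=3: Q has 3 at row 1, column 2; remove that cell from P, ejecting 3. So w(3) = 3. P is now [[1], [4]].
Step i=2: Q has 2 at row 2, column 1; remove 4 from row 2 of P and reverse-bump: 4 enters row 1 and ejects 1. So w(2) = 1. P is now [[4]].
Step i=1: Q has 1 at row 1, column 1; remove that cell from P, ejecting 4. So w(1) = 4. P is now [].

So w = 4 1 3 5 2.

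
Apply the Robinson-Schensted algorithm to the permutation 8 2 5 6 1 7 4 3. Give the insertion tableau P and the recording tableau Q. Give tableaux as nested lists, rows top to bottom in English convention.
Insert each entry of the permutation into P by Schensted row insertion, recording in Q the position of each new cell.

Insert 8: appended to row 1. P = [[8]], Q = [[1]].
Insert 2: 2 bumps 8 from row 1; 8 starts row 2. P = [[2], [8]], Q = [[1], [2]].
Insert 5: appended to row 1. P = [[2, 5], [8]], Q = [[1, 3], [2]].
Insert 6: appended to row 1. P = [[2, 5, 6], [8]], Q = [[1, 3, 4], [2]].
Insert 1: 1 bumps 2 from row 1; 2 bumps 8 from row 2; 8 starts row 3. P = [[1, 5, 6], [2], [8]], Q = [[1, 3, 4], [2], [5]].
Insert 7: appended to row 1. P = [[1, 5, 6, 7], [2], [8]], Q = [[1, 3, 4, 6], [2], [5]].
Insert 4: 4 bumps 5 from row 1; 5 appends to row 2. P = [[1, 4, 6, 7], [2, 5], [8]], Q = [[1, 3, 4, 6], [2, 7], [5]].
Insert 3: 3 bumps 4 from row 1; 4 bumps 5 from row 2; 5 bumps 8 from row 3; 8 starts row 4. P = [[1, 3, 6, 7], [2, 4], [5], [8]], Q = [[1, 3, 4, 6], [2, 7], [5], [8]].

So P = [[1, 3, 6, 7], [2, 4], [5], [8]], Q = [[1, 3, 4, 6], [2, 7], [5], [8]].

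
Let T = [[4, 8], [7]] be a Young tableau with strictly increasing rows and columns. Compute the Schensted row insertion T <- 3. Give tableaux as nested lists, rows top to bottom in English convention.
[[3, 8], [4], [7]]

In row 1, 3 replaces 4 (the leftmost entry greater than 3); 4 is bumped to row 2. In row 2, 4 replaces 7 (the leftmost entry greater than 4); 7 is bumped to row 3. 7 starts a new row 3. The new tableau is [[3, 8], [4], [7]].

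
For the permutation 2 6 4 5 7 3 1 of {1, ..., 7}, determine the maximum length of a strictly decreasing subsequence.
4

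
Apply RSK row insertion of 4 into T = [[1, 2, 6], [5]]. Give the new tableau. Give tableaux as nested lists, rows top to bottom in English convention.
In row 1, 4 replaces 6 (the leftmost entry greater than 4); 6 is bumped to row 2. 6 is appended to row 2. The new tableau is [[1, 2, 4], [5, 6]].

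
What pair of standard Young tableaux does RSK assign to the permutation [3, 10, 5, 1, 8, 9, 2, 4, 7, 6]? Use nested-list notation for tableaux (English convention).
P = [[1, 2, 4, 6], [3, 5, 7, 9], [8], [10]], Q = [[1, 2, 5, 6], [3, 7, 8, 9], [4], [10]]

Insert each entry of the permutation into P by Schensted row insertion, recording in Q the position of each new cell.

Insert 3: appended to row 1. P = [[3]], Q = [[1]].
Insert 10: appended to row 1. P = [[3, 10]], Q = [[1, 2]].
Insert 5: 5 bumps 10 from row 1; 10 starts row 2. P = [[3, 5], [10]], Q = [[1, 2], [3]].
Insert 1: 1 bumps 3 from row 1; 3 bumps 10 from row 2; 10 starts row 3. P = [[1, 5], [3], [10]], Q = [[1, 2], [3], [4]].
Insert 8: appended to row 1. P = [[1, 5, 8], [3], [10]], Q = [[1, 2, 5], [3], [4]].
Insert 9: appended to row 1. P = [[1, 5, 8, 9], [3], [10]], Q = [[1, 2, 5, 6], [3], [4]].
Insert 2: 2 bumps 5 from row 1; 5 appends to row 2. P = [[1, 2, 8, 9], [3, 5], [10]], Q = [[1, 2, 5, 6], [3, 7], [4]].
Insert 4: 4 bumps 8 from row 1; 8 appends to row 2. P = [[1, 2, 4, 9], [3, 5, 8], [10]], Q = [[1, 2, 5, 6], [3, 7, 8], [4]].
Insert 7: 7 bumps 9 from row 1; 9 appends to row 2. P = [[1, 2, 4, 7], [3, 5, 8, 9], [10]], Q = [[1, 2, 5, 6], [3, 7, 8, 9], [4]].
Insert 6: 6 bumps 7 from row 1; 7 bumps 8 from row 2; 8 bumps 10 from row 3; 10 starts row 4. P = [[1, 2, 4, 6], [3, 5, 7, 9], [8], [10]], Q = [[1, 2, 5, 6], [3, 7, 8, 9], [4], [10]].

So P = [[1, 2, 4, 6], [3, 5, 7, 9], [8], [10]], Q = [[1, 2, 5, 6], [3, 7, 8, 9], [4], [10]].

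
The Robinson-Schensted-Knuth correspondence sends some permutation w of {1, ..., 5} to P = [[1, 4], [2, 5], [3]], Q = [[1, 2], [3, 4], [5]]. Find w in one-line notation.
3 5 2 4 1

Reverse RSK: for i = n, n-1, ..., 1, locate i in Q, remove the corresponding corner cell from P, and reverse-bump its entry up through P; the value ejected from row 1 is w(i).

So w = 3 5 2 4 1.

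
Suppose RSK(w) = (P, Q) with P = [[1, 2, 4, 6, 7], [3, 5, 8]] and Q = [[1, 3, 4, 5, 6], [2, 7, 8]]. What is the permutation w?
Reverse the RSK construction: for i from n down to 1, find the cell of Q containing i, remove the entry at that cell from P, and reverse-bump it up through P; the value ejected from row 1 is w(i).

Step i=8: Q has 8 at row 2, column 3; remove 8 from row 2 of P and reverse-bump: 8 enters row 1 and ejects 7. So w(8) = 7. P is now [[1, 2, 4, 6, 8], [3, 5]].
Step i=7: Q has 7 at row 2, column 2; remove 5 from row 2 of P and reverse-bump: 5 enters row 1 and ejects 4. So w(7) = 4. P is now [[1, 2, 5, 6, 8], [3]].
Step i=6: Q has 6 at row 1, column 5; remove that cell from P, ejecting 8. So w(6) = 8. P is now [[1, 2, 5, 6], [3]].
Step i=5: Q has 5 at row 1, column 4; remove that cell from P, ejecting 6. So w(5) = 6. P is now [[1, 2, 5], [3]].
Step i=4: Q has 4 at row 1, column 3; remove that cell from P, ejecting 5. So w(4) = 5. P is now [[1, 2], [3]].
Step i=3: Q has 3 at row 1, column 2; remove that cell from P, ejecting 2. So w(3) = 2. P is now [[1], [3]].
Step i=2: Q has 2 at row 2, column 1; remove 3 from row 2 of P and reverse-bump: 3 enters row 1 and ejects 1. So w(2) = 1. P is now [[3]].
Step i=1: Q has 1 at row 1, column 1; remove that cell from P, ejecting 3. So w(1) = 3. P is now [].

So w = 3 1 2 5 6 8 4 7.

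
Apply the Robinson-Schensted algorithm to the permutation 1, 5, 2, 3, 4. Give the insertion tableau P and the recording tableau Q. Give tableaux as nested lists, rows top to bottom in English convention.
Insert each entry of the permutation into P by Schensted row insertion, recording in Q the position of each new cell.

Insert 1: appended to row 1. P = [[1]].
Insert 5: appended to row 1. P = [[1, 5]].
Insert 2: 2 bumps 5 from row 1; 5 starts row 2. P = [[1, 2], [5]].
Insert 3: appended to row 1. P = [[1, 2, 3], [5]].
Insert 4: appended to row 1. P = [[1, 2, 3, 4], [5]].

So P = [[1, 2, 3, 4], [5]], Q = [[1, 2, 4, 5], [3]].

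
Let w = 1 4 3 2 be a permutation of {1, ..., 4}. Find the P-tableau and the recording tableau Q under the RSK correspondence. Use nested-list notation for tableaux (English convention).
Insert each entry of the permutation into P by Schensted row insertion, recording in Q the position of each new cell.

Insert 1: appended to row 1. P = [[1]].
Insert 4: appended to row 1. P = [[1, 4]].
Insert 3: 3 bumps 4 from row 1; 4 starts row 2. P = [[1, 3], [4]].
Insert 2: 2 bumps 3 from row 1; 3 bumps 4 from row 2; 4 starts row 3. P = [[1, 2], [3], [4]].

So P = [[1, 2], [3], [4]], Q = [[1, 2], [3], [4]].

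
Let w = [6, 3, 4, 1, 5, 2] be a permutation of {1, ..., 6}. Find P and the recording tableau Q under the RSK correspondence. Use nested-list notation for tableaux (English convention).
Insert each entry of the permutation into P by Schensted row insertion, recording in Q the position of each new cell.

Insert 6: appended to row 1. P = [[6]].
Insert 3: 3 bumps 6 from row 1; 6 starts row 2. P = [[3], [6]].
Insert 4: appended to row 1. P = [[3, 4], [6]].
Insert 1: 1 bumps 3 from row 1; 3 bumps 6 from row 2; 6 starts row 3. P = [[1, 4], [3], [6]].
Insert 5: appended to row 1. P = [[1, 4, 5], [3], [6]].
Insert 2: 2 bumps 4 from row 1; 4 appends to row 2. P = [[1, 2, 5], [3, 4], [6]].

So P = [[1, 2, 5], [3, 4], [6]], Q = [[1, 3, 5], [2, 6], [4]].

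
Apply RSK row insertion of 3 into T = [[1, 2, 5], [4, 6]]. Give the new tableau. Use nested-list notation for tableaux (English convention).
[[1, 2, 3], [4, 5], [6]]

In row 1, 3 replaces 5 (the leftmost entry greater than 3); 5 is bumped to row 2. In row 2, 5 replaces 6 (the leftmost entry greater than 5); 6 is bumped to row 3. 6 starts a new row 3. The new tableau is [[1, 2, 3], [4, 5], [6]].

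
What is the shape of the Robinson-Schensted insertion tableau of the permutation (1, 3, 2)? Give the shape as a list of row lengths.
[2, 1]

RSK row insertion gives P = [[1, 2], [3]], which has shape [2, 1].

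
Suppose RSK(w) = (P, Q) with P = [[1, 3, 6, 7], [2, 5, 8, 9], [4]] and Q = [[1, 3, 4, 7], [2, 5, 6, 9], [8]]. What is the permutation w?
4 2 5 8 3 6 9 1 7

Reverse the RSK construction: for i from n down to 1, find the cell of Q containing i, remove the entry at that cell from P, and reverse-bump it up through P; the value ejected from row 1 is w(i).

Step i=9: Q has 9 at row 2, column 4; remove 9 from row 2 of P and reverse-bump: 9 enters row 1 and ejects 7. So w(9) = 7. P is now [[1, 3, 6, 9], [2, 5, 8], [4]].
Step i=8: Q has 8 at row 3, column 1; remove 4 from row 3 of P and reverse-bump: 4 enters row 2 and ejects 2; 2 enters row 1 and ejects 1. So w(8) = 1. P is now [[2, 3, 6, 9], [4, 5, 8]].
Step i=7: Q has 7 at row 1, column 4; remove that cell from P, ejecting 9. So w(7) = 9. P is now [[2, 3, 6], [4, 5, 8]].
Step i=6: Q has 6 at row 2, column 3; remove 8 from row 2 of P and reverse-bump: 8 enters row 1 and ejects 6. So w(6) = 6. P is now [[2, 3, 8], [4, 5]].
Step i=5: Q has 5 at row 2, column 2; remove 5 from row 2 of P and reverse-bump: 5 enters row 1 and ejects 3. So w(5) = 3. P is now [[2, 5, 8], [4]].
Step i=4: Q has 4 at row 1, column 3; remove that cell from P, ejecting 8. So w(4) = 8. P is now [[2, 5], [4]].
Step i=3: Q has 3 at row 1, column 2; remove that cell from P, ejecting 5. So w(3) = 5. P is now [[2], [4]].
Step i=2: Q has 2 at row 2, column 1; remove 4 from row 2 of P and reverse-bump: 4 enters row 1 and ejects 2. So w(2) = 2. P is now [[4]].
Step i=1: Q has 1 at row 1, column 1; remove that cell from P, ejecting 4. So w(1) = 4. P is now [].

So w = 4 2 5 8 3 6 9 1 7.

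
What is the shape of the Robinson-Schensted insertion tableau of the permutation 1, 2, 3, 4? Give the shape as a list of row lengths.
[4]

Row-insert each entry into an empty tableau.

After inserting 1: P = [[1]].
After inserting 2: P = [[1, 2]].
After inserting 3: P = [[1, 2, 3]].
After inserting 4: P = [[1, 2, 3, 4]].

The final insertion tableau P = [[1, 2, 3, 4]] has shape [4].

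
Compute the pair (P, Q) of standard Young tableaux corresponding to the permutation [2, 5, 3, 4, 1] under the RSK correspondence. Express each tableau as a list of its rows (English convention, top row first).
P = [[1, 3, 4], [2], [5]], Q = [[1, 2, 4], [3], [5]]

Insert each entry of the permutation into P by Schensted row insertion, recording in Q the position of each new cell.

Insert 2: appended to row 1. P = [[2]].
Insert 5: appended to row 1. P = [[2, 5]].
Insert 3: 3 bumps 5 from row 1; 5 starts row 2. P = [[2, 3], [5]].
Insert 4: appended to row 1. P = [[2, 3, 4], [5]].
Insert 1: 1 bumps 2 from row 1; 2 bumps 5 from row 2; 5 starts row 3. P = [[1, 3, 4], [2], [5]].

So P = [[1, 3, 4], [2], [5]], Q = [[1, 2, 4], [3], [5]].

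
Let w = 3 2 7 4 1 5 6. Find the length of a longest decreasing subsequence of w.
3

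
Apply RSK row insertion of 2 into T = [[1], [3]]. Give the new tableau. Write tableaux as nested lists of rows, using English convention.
2 is larger than every entry of row 1, so it is appended to row 1. The new tableau is [[1, 2], [3]].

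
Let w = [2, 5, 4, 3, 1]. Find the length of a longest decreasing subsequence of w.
4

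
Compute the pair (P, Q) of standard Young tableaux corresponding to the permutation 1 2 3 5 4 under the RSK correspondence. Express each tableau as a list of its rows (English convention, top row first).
Insert each entry of the permutation into P by Schensted row insertion, recording in Q the position of each new cell.

Insert 1: appended to row 1. P = [[1]], Q = [[1]].
Insert 2: appended to row 1. P = [[1, 2]], Q = [[1, 2]].
Insert 3: appended to row 1. P = [[1, 2, 3]], Q = [[1, 2, 3]].
Insert 5: appended to row 1. P = [[1, 2, 3, 5]], Q = [[1, 2, 3, 4]].
Insert 4: 4 bumps 5 from row 1; 5 starts row 2. P = [[1, 2, 3, 4], [5]], Q = [[1, 2, 3, 4], [5]].

So P = [[1, 2, 3, 4], [5]], Q = [[1, 2, 3, 4], [5]].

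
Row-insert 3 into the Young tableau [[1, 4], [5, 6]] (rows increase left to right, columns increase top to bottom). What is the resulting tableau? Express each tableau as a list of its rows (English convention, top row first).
[[1, 3], [4, 6], [5]]

In row 1, 3 replaces 4 (the leftmost entry greater than 3); 4 is bumped to row 2. In row 2, 4 replaces 5 (the leftmost entry greater than 4); 5 is bumped to row 3. 5 starts a new row 3. The new tableau is [[1, 3], [4, 6], [5]].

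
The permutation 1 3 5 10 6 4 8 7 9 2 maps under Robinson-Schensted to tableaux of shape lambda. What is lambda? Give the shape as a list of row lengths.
[6, 2, 1, 1]

RSK row insertion gives P = [[1, 2, 4, 6, 7, 9], [3, 8], [5], [10]], which has shape [6, 2, 1, 1].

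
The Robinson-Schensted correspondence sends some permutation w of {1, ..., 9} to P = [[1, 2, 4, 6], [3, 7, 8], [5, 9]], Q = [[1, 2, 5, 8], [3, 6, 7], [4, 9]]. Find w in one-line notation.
Reverse RSK: for i = n, n-1, ..., 1, locate i in Q, remove the corresponding corner cell from P, and reverse-bump its entry up through P; the value ejected from row 1 is w(i).

So w = 5 7 3 1 9 2 4 8 6.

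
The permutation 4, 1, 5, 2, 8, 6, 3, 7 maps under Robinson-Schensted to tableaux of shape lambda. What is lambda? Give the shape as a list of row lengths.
[4, 3, 1]

Row-insert each entry into an empty tableau.

After inserting 4: P = [[4]].
After inserting 1: P = [[1], [4]].
After inserting 5: P = [[1, 5], [4]].
After inserting 2: P = [[1, 2], [4, 5]].
After inserting 8: P = [[1, 2, 8], [4, 5]].
After inserting 6: P = [[1, 2, 6], [4, 5, 8]].
After inserting 3: P = [[1, 2, 3], [4, 5, 6], [8]].
After inserting 7: P = [[1, 2, 3, 7], [4, 5, 6], [8]].

The final insertion tableau P = [[1, 2, 3, 7], [4, 5, 6], [8]] has shape [4, 3, 1].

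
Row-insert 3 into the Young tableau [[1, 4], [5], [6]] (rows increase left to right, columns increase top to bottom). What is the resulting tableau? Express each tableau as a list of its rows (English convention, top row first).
In row 1, 3 replaces 4 (the leftmost entry greater than 3); 4 is bumped to row 2. In row 2, 4 replaces 5 (the leftmost entry greater than 4); 5 is bumped to row 3. In row 3, 5 replaces 6 (the leftmost entry greater than 5); 6 is bumped to row 4. 6 starts a new row 4. The new tableau is [[1, 3], [4], [5], [6]].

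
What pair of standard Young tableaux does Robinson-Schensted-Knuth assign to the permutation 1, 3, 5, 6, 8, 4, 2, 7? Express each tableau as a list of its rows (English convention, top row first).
P = [[1, 2, 4, 6, 7], [3, 8], [5]], Q = [[1, 2, 3, 4, 5], [6, 8], [7]]

Insert each entry of the permutation into P by Schensted row insertion, recording in Q the position of each new cell.

Insert 1: appended to row 1. P = [[1]].
Insert 3: appended to row 1. P = [[1, 3]].
Insert 5: appended to row 1. P = [[1, 3, 5]].
Insert 6: appended to row 1. P = [[1, 3, 5, 6]].
Insert 8: appended to row 1. P = [[1, 3, 5, 6, 8]].
Insert 4: 4 bumps 5 from row 1; 5 starts row 2. P = [[1, 3, 4, 6, 8], [5]].
Insert 2: 2 bumps 3 from row 1; 3 bumps 5 from row 2; 5 starts row 3. P = [[1, 2, 4, 6, 8], [3], [5]].
Insert 7: 7 bumps 8 from row 1; 8 appends to row 2. P = [[1, 2, 4, 6, 7], [3, 8], [5]].

So P = [[1, 2, 4, 6, 7], [3, 8], [5]], Q = [[1, 2, 3, 4, 5], [6, 8], [7]].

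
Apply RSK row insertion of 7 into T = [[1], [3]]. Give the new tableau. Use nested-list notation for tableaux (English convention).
7 is larger than every entry of row 1, so it is appended to row 1. The new tableau is [[1, 7], [3]].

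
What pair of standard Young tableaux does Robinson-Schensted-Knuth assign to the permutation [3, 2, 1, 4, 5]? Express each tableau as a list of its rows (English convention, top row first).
P = [[1, 4, 5], [2], [3]], Q = [[1, 4, 5], [2], [3]]

Insert each entry of the permutation into P by Schensted row insertion, recording in Q the position of each new cell.

Insert 3: appended to row 1. P = [[3]], Q = [[1]].
Insert 2: 2 bumps 3 from row 1; 3 starts row 2. P = [[2], [3]], Q = [[1], [2]].
Insert 1: 1 bumps 2 from row 1; 2 bumps 3 from row 2; 3 starts row 3. P = [[1], [2], [3]], Q = [[1], [2], [3]].
Insert 4: appended to row 1. P = [[1, 4], [2], [3]], Q = [[1, 4], [2], [3]].
Insert 5: appended to row 1. P = [[1, 4, 5], [2], [3]], Q = [[1, 4, 5], [2], [3]].

So P = [[1, 4, 5], [2], [3]], Q = [[1, 4, 5], [2], [3]].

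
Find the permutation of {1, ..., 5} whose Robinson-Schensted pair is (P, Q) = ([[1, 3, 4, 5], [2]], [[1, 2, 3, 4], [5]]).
Reverse the RSK construction: for i from n down to 1, find the cell of Q containing i, remove the entry at that cell from P, and reverse-bump it up through P; the value ejected from row 1 is w(i).

Step i=5: Q has 5 at row 2, column 1; remove 2 from row 2 of P and reverse-bump: 2 enters row 1 and ejects 1. So w(5) = 1. P is now [[2, 3, 4, 5]].
Step i=4: Q has 4 at row 1, column 4; remove that cell from P, ejecting 5. So w(4) = 5. P is now [[2, 3, 4]].
Step i=3: Q has 3 at row 1, column 3; remove that cell from P, ejecting 4. So w(3) = 4. P is now [[2, 3]].
Step i=2: Q has 2 at row 1, column 2; remove that cell from P, ejecting 3. So w(2) = 3. P is now [[2]].
Step i=1: Q has 1 at row 1, column 1; remove that cell from P, ejecting 2. So w(1) = 2. P is now [].

So w = 2 3 4 5 1.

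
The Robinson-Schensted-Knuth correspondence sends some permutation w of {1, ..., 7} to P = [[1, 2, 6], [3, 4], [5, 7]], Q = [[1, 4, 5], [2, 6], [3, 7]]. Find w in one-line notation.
5 3 1 4 7 6 2

Reverse the RSK construction: for i from n down to 1, find the cell of Q containing i, remove the entry at that cell from P, and reverse-bump it up through P; the value ejected from row 1 is w(i).

Step i=7: Q has 7 at row 3, column 2; remove 7 from row 3 of P and reverse-bump: 7 enters row 2 and ejects 4; 4 enters row 1 and ejects 2. So w(7) = 2. P is now [[1, 4, 6], [3, 7], [5]].
Step i=6: Q has 6 at row 2, column 2; remove 7 from row 2 of P and reverse-bump: 7 enters row 1 and ejects 6. So w(6) = 6. P is now [[1, 4, 7], [3], [5]].
Step i=5: Q has 5 at row 1, column 3; remove that cell from P, ejecting 7. So w(5) = 7. P is now [[1, 4], [3], [5]].
Step i=4: Q has 4 at row 1, column 2; remove that cell from P, ejecting 4. So w(4) = 4. P is now [[1], [3], [5]].
Step i=3: Q has 3 at row 3, column 1; remove 5 from row 3 of P and reverse-bump: 5 enters row 2 and ejects 3; 3 enters row 1 and ejects 1. So w(3) = 1. P is now [[3], [5]].
Step i=2: Q has 2 at row 2, column 1; remove 5 from row 2 of P and reverse-bump: 5 enters row 1 and ejects 3. So w(2) = 3. P is now [[5]].
Step i=1: Q has 1 at row 1, column 1; remove that cell from P, ejecting 5. So w(1) = 5. P is now [].

So w = 5 3 1 4 7 6 2.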